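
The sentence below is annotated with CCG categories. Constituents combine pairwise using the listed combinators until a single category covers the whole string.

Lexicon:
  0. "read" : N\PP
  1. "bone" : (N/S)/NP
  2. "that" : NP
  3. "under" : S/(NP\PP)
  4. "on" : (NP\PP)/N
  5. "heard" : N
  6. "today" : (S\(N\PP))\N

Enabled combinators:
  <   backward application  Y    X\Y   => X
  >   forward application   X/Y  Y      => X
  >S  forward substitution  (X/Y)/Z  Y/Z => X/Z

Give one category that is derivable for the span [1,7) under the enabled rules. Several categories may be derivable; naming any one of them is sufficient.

S\(N\PP)

[0,7] S   <
  [0,1] "read" : N\PP
  [1,7] S\(N\PP)   <
    [1,6] N   >
      [1,3] N/S   >
        [1,2] "bone" : (N/S)/NP
        [2,3] "that" : NP
      [3,6] S   >
        [3,4] "under" : S/(NP\PP)
        [4,6] NP\PP   >
          [4,5] "on" : (NP\PP)/N
          [5,6] "heard" : N
    [6,7] "today" : (S\(N\PP))\N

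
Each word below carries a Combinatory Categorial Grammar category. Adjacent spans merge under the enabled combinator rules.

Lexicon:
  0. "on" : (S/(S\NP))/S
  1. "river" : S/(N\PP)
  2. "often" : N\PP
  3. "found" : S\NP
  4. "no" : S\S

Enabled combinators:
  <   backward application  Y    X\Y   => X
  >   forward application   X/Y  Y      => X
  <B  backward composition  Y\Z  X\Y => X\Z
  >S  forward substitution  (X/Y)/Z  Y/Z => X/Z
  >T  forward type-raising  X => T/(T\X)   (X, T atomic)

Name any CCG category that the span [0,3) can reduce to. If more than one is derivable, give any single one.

[0,5] S   >
  [0,3] S/(S\NP)   >
    [0,1] "on" : (S/(S\NP))/S
    [1,3] S   >
      [1,2] "river" : S/(N\PP)
      [2,3] "often" : N\PP
  [3,5] S\NP   <B
    [3,4] "found" : S\NP
    [4,5] "no" : S\S

S/(S\NP)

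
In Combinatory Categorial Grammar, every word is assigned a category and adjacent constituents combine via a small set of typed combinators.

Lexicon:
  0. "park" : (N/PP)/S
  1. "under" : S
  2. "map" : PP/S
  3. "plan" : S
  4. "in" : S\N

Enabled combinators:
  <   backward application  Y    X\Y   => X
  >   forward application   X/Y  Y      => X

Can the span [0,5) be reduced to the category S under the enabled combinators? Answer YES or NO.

[0,5] S   <
  [0,4] N   >
    [0,2] N/PP   >
      [0,1] "park" : (N/PP)/S
      [1,2] "under" : S
    [2,4] PP   >
      [2,3] "map" : PP/S
      [3,4] "plan" : S
  [4,5] "in" : S\N

YES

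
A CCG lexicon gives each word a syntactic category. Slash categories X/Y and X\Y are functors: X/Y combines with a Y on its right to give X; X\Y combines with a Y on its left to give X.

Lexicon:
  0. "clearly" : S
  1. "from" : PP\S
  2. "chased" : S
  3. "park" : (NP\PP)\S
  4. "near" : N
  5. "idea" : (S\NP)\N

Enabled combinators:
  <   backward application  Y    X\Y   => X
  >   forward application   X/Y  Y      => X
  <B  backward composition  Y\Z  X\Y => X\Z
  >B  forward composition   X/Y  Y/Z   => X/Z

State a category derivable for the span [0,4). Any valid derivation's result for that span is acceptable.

[0,6] S   <
  [0,4] NP   <
    [0,2] PP   <
      [0,1] "clearly" : S
      [1,2] "from" : PP\S
    [2,4] NP\PP   <
      [2,3] "chased" : S
      [3,4] "park" : (NP\PP)\S
  [4,6] S\NP   <
    [4,5] "near" : N
    [5,6] "idea" : (S\NP)\N

NP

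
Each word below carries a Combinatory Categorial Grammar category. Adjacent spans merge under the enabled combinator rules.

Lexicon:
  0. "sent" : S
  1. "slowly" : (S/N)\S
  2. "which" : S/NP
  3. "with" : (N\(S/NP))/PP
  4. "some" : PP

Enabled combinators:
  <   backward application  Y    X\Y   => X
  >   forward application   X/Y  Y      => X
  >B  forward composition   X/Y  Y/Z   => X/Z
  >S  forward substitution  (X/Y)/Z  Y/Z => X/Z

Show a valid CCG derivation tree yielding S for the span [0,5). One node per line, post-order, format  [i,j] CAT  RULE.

[0,1] S  lex  "sent"
[1,2] (S/N)\S  lex  "slowly"
[0,2] S/N  <  k=1
[2,3] S/NP  lex  "which"
[3,4] (N\(S/NP))/PP  lex  "with"
[4,5] PP  lex  "some"
[3,5] N\(S/NP)  >  k=4
[2,5] N  <  k=3
[0,5] S  >  k=2

[0,5] S   >
  [0,2] S/N   <
    [0,1] "sent" : S
    [1,2] "slowly" : (S/N)\S
  [2,5] N   <
    [2,3] "which" : S/NP
    [3,5] N\(S/NP)   >
      [3,4] "with" : (N\(S/NP))/PP
      [4,5] "some" : PP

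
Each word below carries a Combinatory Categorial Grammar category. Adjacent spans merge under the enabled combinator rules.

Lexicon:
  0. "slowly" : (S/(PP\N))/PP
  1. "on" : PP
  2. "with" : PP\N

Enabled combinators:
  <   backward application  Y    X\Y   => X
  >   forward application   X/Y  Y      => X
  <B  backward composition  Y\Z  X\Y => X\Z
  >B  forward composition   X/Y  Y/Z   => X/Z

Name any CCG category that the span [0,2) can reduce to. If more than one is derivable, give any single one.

[0,3] S   >
  [0,2] S/(PP\N)   >
    [0,1] "slowly" : (S/(PP\N))/PP
    [1,2] "on" : PP
  [2,3] "with" : PP\N

S/(PP\N)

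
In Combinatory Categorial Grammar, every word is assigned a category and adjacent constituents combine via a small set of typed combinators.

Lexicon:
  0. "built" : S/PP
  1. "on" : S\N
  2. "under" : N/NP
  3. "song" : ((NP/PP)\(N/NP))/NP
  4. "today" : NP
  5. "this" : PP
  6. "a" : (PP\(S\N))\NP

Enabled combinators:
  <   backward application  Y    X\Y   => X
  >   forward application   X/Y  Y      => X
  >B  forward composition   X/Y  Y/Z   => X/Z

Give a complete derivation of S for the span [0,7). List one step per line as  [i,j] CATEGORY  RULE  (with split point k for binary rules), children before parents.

[0,1] S/PP  lex  "built"
[1,2] S\N  lex  "on"
[2,3] N/NP  lex  "under"
[3,4] ((NP/PP)\(N/NP))/NP  lex  "song"
[4,5] NP  lex  "today"
[3,5] (NP/PP)\(N/NP)  >  k=4
[2,5] NP/PP  <  k=3
[5,6] PP  lex  "this"
[2,6] NP  >  k=5
[6,7] (PP\(S\N))\NP  lex  "a"
[2,7] PP\(S\N)  <  k=6
[1,7] PP  <  k=2
[0,7] S  >  k=1

[0,7] S   >
  [0,1] "built" : S/PP
  [1,7] PP   <
    [1,2] "on" : S\N
    [2,7] PP\(S\N)   <
      [2,6] NP   >
        [2,5] NP/PP   <
          [2,3] "under" : N/NP
          [3,5] (NP/PP)\(N/NP)   >
            [3,4] "song" : ((NP/PP)\(N/NP))/NP
            [4,5] "today" : NP
        [5,6] "this" : PP
      [6,7] "a" : (PP\(S\N))\NP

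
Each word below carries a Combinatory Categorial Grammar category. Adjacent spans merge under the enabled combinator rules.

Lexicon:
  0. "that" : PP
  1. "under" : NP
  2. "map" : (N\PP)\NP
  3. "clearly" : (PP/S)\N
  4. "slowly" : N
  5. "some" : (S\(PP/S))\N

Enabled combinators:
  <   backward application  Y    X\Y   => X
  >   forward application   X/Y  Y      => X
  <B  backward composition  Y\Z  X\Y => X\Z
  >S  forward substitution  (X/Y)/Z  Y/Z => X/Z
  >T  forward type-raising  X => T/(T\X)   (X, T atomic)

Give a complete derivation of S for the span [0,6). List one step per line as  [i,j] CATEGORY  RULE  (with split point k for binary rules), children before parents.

[0,6] S   >
  [0,1] S/(S\PP)   >T
    [0,1] "that" : PP
  [1,6] S\PP   <B
    [1,3] N\PP   <
      [1,2] "under" : NP
      [2,3] "map" : (N\PP)\NP
    [3,6] S\N   <B
      [3,4] "clearly" : (PP/S)\N
      [4,6] S\(PP/S)   <
        [4,5] "slowly" : N
        [5,6] "some" : (S\(PP/S))\N

[0,1] PP  lex  "that"
[0,1] S/(S\PP)  >T
[1,2] NP  lex  "under"
[2,3] (N\PP)\NP  lex  "map"
[1,3] N\PP  <  k=2
[3,4] (PP/S)\N  lex  "clearly"
[4,5] N  lex  "slowly"
[5,6] (S\(PP/S))\N  lex  "some"
[4,6] S\(PP/S)  <  k=5
[3,6] S\N  <B  k=4
[1,6] S\PP  <B  k=3
[0,6] S  >  k=1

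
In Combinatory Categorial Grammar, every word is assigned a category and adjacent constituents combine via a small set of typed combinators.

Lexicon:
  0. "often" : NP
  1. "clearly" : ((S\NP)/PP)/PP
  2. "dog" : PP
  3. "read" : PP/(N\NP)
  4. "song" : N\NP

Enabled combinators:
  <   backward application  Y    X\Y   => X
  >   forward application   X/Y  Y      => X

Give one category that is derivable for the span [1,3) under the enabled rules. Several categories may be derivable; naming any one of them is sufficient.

[0,5] S   <
  [0,1] "often" : NP
  [1,5] S\NP   >
    [1,3] (S\NP)/PP   >
      [1,2] "clearly" : ((S\NP)/PP)/PP
      [2,3] "dog" : PP
    [3,5] PP   >
      [3,4] "read" : PP/(N\NP)
      [4,5] "song" : N\NP

(S\NP)/PP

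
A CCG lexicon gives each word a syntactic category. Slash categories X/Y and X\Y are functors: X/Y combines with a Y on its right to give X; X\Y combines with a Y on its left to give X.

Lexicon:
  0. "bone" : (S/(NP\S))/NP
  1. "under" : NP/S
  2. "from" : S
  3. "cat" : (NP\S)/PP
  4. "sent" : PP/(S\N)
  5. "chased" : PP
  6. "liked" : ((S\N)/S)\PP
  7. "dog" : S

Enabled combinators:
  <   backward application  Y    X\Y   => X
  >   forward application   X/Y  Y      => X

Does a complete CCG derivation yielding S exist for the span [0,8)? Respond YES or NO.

YES

[0,8] S   >
  [0,3] S/(NP\S)   >
    [0,1] "bone" : (S/(NP\S))/NP
    [1,3] NP   >
      [1,2] "under" : NP/S
      [2,3] "from" : S
  [3,8] NP\S   >
    [3,4] "cat" : (NP\S)/PP
    [4,8] PP   >
      [4,5] "sent" : PP/(S\N)
      [5,8] S\N   >
        [5,7] (S\N)/S   <
          [5,6] "chased" : PP
          [6,7] "liked" : ((S\N)/S)\PP
        [7,8] "dog" : S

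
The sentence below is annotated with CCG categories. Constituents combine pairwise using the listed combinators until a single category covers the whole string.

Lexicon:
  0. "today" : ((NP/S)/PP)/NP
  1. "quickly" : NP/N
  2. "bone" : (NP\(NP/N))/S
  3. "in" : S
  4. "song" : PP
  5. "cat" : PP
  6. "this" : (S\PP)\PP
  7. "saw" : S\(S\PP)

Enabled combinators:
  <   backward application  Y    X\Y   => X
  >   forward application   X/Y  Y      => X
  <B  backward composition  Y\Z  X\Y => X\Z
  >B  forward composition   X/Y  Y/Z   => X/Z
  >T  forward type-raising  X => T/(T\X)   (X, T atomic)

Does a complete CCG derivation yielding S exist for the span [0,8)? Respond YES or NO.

((NP/S)/PP)/NP NP/N (NP\(NP/N))/S S PP PP (S\PP)\PP S\(S\PP)
CKY chart[0,8] = {N/(N\NP), NP, NP/(NP\NP), NP/(S\S), PP/(PP\NP), S/(S\NP)}; S ∉ chart

NO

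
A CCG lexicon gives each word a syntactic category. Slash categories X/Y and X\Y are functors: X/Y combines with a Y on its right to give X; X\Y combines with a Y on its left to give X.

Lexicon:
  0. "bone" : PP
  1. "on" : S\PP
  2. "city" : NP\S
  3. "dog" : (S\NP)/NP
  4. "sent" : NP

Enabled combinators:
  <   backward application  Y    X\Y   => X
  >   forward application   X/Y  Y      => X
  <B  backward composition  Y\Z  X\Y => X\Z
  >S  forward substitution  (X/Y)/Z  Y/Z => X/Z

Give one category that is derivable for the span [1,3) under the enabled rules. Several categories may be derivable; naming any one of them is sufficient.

[0,5] S   <
  [0,3] NP   <
    [0,1] "bone" : PP
    [1,3] NP\PP   <B
      [1,2] "on" : S\PP
      [2,3] "city" : NP\S
  [3,5] S\NP   >
    [3,4] "dog" : (S\NP)/NP
    [4,5] "sent" : NP

NP\PP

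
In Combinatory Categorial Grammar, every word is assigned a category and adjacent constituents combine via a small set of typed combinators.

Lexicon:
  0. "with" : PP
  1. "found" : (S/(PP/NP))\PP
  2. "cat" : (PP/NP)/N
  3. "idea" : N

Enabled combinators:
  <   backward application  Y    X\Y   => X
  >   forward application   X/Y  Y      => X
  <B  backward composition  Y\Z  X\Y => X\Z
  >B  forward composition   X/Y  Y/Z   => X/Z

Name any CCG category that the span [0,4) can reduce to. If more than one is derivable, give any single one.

[0,4] S   >
  [0,2] S/(PP/NP)   <
    [0,1] "with" : PP
    [1,2] "found" : (S/(PP/NP))\PP
  [2,4] PP/NP   >
    [2,3] "cat" : (PP/NP)/N
    [3,4] "idea" : N

S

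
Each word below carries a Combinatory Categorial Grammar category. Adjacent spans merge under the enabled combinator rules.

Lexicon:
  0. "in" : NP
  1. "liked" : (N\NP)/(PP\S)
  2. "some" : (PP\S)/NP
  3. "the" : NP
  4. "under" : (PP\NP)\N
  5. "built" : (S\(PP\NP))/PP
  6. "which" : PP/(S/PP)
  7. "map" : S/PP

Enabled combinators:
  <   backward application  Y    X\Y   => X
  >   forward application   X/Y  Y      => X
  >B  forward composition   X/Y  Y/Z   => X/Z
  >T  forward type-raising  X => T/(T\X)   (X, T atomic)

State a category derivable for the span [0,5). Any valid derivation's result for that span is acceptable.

[0,8] S   <
  [0,5] PP\NP   <
    [0,4] N   >
      [0,1] N/(N\NP)   >T
        [0,1] "in" : NP
      [1,4] N\NP   >
        [1,2] "liked" : (N\NP)/(PP\S)
        [2,4] PP\S   >
          [2,3] "some" : (PP\S)/NP
          [3,4] "the" : NP
    [4,5] "under" : (PP\NP)\N
  [5,8] S\(PP\NP)   >
    [5,6] "built" : (S\(PP\NP))/PP
    [6,8] PP   >
      [6,7] "which" : PP/(S/PP)
      [7,8] "map" : S/PP

PP\NP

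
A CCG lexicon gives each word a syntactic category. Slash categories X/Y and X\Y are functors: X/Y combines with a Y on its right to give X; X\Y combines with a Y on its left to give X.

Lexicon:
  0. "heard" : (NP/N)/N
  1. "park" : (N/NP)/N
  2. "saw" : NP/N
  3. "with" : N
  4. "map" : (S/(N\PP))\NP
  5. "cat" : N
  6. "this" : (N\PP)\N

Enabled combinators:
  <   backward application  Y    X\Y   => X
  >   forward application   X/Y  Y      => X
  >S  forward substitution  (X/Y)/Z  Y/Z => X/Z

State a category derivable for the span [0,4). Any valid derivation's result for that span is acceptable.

[0,7] S   >
  [0,5] S/(N\PP)   <
    [0,4] NP   >
      [0,3] NP/N   >S
        [0,1] "heard" : (NP/N)/N
        [1,3] N/N   >S
          [1,2] "park" : (N/NP)/N
          [2,3] "saw" : NP/N
      [3,4] "with" : N
    [4,5] "map" : (S/(N\PP))\NP
  [5,7] N\PP   <
    [5,6] "cat" : N
    [6,7] "this" : (N\PP)\N

NP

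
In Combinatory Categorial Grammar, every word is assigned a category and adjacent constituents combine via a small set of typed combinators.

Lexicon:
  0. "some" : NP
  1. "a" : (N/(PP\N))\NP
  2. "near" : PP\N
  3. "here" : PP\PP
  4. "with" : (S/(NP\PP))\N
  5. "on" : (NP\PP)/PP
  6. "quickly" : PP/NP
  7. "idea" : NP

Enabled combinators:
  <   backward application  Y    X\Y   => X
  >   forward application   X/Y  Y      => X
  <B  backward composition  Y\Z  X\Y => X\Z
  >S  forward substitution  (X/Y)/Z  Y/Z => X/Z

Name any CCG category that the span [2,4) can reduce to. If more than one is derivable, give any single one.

[0,8] S   >
  [0,5] S/(NP\PP)   <
    [0,4] N   >
      [0,2] N/(PP\N)   <
        [0,1] "some" : NP
        [1,2] "a" : (N/(PP\N))\NP
      [2,4] PP\N   <B
        [2,3] "near" : PP\N
        [3,4] "here" : PP\PP
    [4,5] "with" : (S/(NP\PP))\N
  [5,8] NP\PP   >
    [5,6] "on" : (NP\PP)/PP
    [6,8] PP   >
      [6,7] "quickly" : PP/NP
      [7,8] "idea" : NP

PP\N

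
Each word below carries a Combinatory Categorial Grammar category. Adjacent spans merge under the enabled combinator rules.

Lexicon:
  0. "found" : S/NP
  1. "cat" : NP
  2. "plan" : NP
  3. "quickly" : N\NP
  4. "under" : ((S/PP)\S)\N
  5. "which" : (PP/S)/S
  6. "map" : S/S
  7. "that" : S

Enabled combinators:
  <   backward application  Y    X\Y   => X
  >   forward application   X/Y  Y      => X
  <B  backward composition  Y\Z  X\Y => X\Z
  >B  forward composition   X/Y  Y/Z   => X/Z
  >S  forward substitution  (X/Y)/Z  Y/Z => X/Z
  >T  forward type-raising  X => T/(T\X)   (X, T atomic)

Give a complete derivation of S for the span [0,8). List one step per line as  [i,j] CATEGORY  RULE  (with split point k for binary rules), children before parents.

[0,1] S/NP  lex  "found"
[1,2] NP  lex  "cat"
[0,2] S  >  k=1
[2,3] NP  lex  "plan"
[3,4] N\NP  lex  "quickly"
[2,4] N  <  k=3
[4,5] ((S/PP)\S)\N  lex  "under"
[2,5] (S/PP)\S  <  k=4
[0,5] S/PP  <  k=2
[5,6] (PP/S)/S  lex  "which"
[6,7] S/S  lex  "map"
[5,7] PP/S  >S  k=6
[7,8] S  lex  "that"
[5,8] PP  >  k=7
[0,8] S  >  k=5

[0,8] S   >
  [0,5] S/PP   <
    [0,2] S   >
      [0,1] "found" : S/NP
      [1,2] "cat" : NP
    [2,5] (S/PP)\S   <
      [2,4] N   <
        [2,3] "plan" : NP
        [3,4] "quickly" : N\NP
      [4,5] "under" : ((S/PP)\S)\N
  [5,8] PP   >
    [5,7] PP/S   >S
      [5,6] "which" : (PP/S)/S
      [6,7] "map" : S/S
    [7,8] "that" : S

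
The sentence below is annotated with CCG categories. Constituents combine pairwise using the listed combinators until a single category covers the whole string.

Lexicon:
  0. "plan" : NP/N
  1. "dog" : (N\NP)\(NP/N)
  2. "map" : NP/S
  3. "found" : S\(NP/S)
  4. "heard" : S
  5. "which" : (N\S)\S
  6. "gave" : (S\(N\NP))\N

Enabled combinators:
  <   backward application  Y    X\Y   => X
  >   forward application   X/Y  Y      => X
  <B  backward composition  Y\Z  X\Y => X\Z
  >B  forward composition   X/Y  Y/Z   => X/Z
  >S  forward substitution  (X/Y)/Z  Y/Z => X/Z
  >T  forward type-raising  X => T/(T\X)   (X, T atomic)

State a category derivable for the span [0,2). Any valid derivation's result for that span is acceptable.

N\NP

[0,7] S   <
  [0,2] N\NP   <
    [0,1] "plan" : NP/N
    [1,2] "dog" : (N\NP)\(NP/N)
  [2,7] S\(N\NP)   <
    [2,6] N   <
      [2,4] S   <
        [2,3] "map" : NP/S
        [3,4] "found" : S\(NP/S)
      [4,6] N\S   <
        [4,5] "heard" : S
        [5,6] "which" : (N\S)\S
    [6,7] "gave" : (S\(N\NP))\N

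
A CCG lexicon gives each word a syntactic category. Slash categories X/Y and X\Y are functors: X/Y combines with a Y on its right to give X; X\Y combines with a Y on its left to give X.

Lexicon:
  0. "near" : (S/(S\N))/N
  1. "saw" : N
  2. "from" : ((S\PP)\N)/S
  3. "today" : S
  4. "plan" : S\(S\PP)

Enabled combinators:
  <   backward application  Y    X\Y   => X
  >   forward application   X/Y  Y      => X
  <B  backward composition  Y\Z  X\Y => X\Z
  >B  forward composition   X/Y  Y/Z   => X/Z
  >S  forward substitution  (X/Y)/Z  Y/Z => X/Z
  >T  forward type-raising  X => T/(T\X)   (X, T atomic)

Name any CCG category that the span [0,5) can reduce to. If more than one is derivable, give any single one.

S

[0,5] S   >
  [0,2] S/(S\N)   >
    [0,1] "near" : (S/(S\N))/N
    [1,2] "saw" : N
  [2,5] S\N   <B
    [2,4] (S\PP)\N   >
      [2,3] "from" : ((S\PP)\N)/S
      [3,4] "today" : S
    [4,5] "plan" : S\(S\PP)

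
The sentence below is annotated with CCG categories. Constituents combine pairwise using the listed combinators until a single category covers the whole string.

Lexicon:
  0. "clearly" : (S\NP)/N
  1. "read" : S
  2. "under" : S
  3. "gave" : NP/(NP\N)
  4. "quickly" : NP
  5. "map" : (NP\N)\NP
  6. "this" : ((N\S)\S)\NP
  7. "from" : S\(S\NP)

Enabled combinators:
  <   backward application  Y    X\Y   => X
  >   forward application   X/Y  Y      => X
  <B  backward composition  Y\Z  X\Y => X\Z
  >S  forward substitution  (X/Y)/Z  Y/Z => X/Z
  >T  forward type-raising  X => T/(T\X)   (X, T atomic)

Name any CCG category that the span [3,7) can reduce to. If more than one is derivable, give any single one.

(N\S)\S

[0,8] S   <
  [0,7] S\NP   >
    [0,1] "clearly" : (S\NP)/N
    [1,7] N   <
      [1,2] "read" : S
      [2,7] N\S   <
        [2,3] "under" : S
        [3,7] (N\S)\S   <
          [3,6] NP   >
            [3,4] "gave" : NP/(NP\N)
            [4,6] NP\N   <
              [4,5] "quickly" : NP
              [5,6] "map" : (NP\N)\NP
          [6,7] "this" : ((N\S)\S)\NP
  [7,8] "from" : S\(S\NP)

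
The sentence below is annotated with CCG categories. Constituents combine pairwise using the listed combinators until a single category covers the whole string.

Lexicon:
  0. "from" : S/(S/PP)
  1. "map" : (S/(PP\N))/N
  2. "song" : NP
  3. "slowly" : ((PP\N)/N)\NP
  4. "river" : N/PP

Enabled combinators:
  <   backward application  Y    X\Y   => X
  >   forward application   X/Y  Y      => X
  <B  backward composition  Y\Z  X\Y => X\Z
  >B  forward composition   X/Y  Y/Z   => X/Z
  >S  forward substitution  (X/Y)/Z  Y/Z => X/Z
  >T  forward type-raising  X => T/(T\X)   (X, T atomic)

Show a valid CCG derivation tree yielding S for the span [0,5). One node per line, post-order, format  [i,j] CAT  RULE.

[0,5] S   >
  [0,1] "from" : S/(S/PP)
  [1,5] S/PP   >B
    [1,4] S/N   >S
      [1,2] "map" : (S/(PP\N))/N
      [2,4] (PP\N)/N   <
        [2,3] "song" : NP
        [3,4] "slowly" : ((PP\N)/N)\NP
    [4,5] "river" : N/PP

[0,1] S/(S/PP)  lex  "from"
[1,2] (S/(PP\N))/N  lex  "map"
[2,3] NP  lex  "song"
[3,4] ((PP\N)/N)\NP  lex  "slowly"
[2,4] (PP\N)/N  <  k=3
[1,4] S/N  >S  k=2
[4,5] N/PP  lex  "river"
[1,5] S/PP  >B  k=4
[0,5] S  >  k=1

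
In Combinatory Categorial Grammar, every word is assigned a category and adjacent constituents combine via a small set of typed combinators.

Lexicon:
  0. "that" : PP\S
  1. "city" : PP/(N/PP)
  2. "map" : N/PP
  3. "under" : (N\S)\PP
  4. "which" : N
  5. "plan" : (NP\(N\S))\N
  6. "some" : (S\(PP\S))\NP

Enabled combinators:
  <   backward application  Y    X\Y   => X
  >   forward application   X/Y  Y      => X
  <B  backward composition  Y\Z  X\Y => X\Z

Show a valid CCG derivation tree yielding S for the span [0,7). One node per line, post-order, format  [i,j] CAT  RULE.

[0,7] S   <
  [0,1] "that" : PP\S
  [1,7] S\(PP\S)   <
    [1,6] NP   <
      [1,3] PP   >
        [1,2] "city" : PP/(N/PP)
        [2,3] "map" : N/PP
      [3,6] NP\PP   <B
        [3,4] "under" : (N\S)\PP
        [4,6] NP\(N\S)   <
          [4,5] "which" : N
          [5,6] "plan" : (NP\(N\S))\N
    [6,7] "some" : (S\(PP\S))\NP

[0,1] PP\S  lex  "that"
[1,2] PP/(N/PP)  lex  "city"
[2,3] N/PP  lex  "map"
[1,3] PP  >  k=2
[3,4] (N\S)\PP  lex  "under"
[4,5] N  lex  "which"
[5,6] (NP\(N\S))\N  lex  "plan"
[4,6] NP\(N\S)  <  k=5
[3,6] NP\PP  <B  k=4
[1,6] NP  <  k=3
[6,7] (S\(PP\S))\NP  lex  "some"
[1,7] S\(PP\S)  <  k=6
[0,7] S  <  k=1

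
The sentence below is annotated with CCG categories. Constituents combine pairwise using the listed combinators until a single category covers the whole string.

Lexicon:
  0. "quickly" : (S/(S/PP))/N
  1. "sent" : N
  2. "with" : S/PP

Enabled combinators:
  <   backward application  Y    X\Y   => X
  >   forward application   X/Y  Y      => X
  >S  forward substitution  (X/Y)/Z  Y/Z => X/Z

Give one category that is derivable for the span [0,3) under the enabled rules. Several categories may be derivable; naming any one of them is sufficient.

S

[0,3] S   >
  [0,2] S/(S/PP)   >
    [0,1] "quickly" : (S/(S/PP))/N
    [1,2] "sent" : N
  [2,3] "with" : S/PP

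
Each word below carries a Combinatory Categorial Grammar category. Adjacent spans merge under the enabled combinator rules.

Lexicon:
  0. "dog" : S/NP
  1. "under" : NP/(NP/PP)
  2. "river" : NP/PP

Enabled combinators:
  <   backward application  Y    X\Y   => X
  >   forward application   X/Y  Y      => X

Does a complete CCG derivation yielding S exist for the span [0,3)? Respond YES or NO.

[0,3] S   >
  [0,1] "dog" : S/NP
  [1,3] NP   >
    [1,2] "under" : NP/(NP/PP)
    [2,3] "river" : NP/PP

YES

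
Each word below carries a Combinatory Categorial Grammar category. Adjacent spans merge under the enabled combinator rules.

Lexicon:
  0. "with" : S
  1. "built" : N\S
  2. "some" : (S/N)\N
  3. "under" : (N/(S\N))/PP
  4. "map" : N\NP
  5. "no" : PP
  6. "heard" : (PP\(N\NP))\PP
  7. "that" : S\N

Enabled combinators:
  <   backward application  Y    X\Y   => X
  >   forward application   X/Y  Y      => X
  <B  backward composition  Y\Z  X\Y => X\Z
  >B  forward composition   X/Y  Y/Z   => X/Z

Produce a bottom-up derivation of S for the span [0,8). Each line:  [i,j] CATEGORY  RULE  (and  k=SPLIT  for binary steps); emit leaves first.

[0,1] S  lex  "with"
[1,2] N\S  lex  "built"
[0,2] N  <  k=1
[2,3] (S/N)\N  lex  "some"
[0,3] S/N  <  k=2
[3,4] (N/(S\N))/PP  lex  "under"
[4,5] N\NP  lex  "map"
[5,6] PP  lex  "no"
[6,7] (PP\(N\NP))\PP  lex  "heard"
[5,7] PP\(N\NP)  <  k=6
[4,7] PP  <  k=5
[3,7] N/(S\N)  >  k=4
[7,8] S\N  lex  "that"
[3,8] N  >  k=7
[0,8] S  >  k=3

[0,8] S   >
  [0,3] S/N   <
    [0,2] N   <
      [0,1] "with" : S
      [1,2] "built" : N\S
    [2,3] "some" : (S/N)\N
  [3,8] N   >
    [3,7] N/(S\N)   >
      [3,4] "under" : (N/(S\N))/PP
      [4,7] PP   <
        [4,5] "map" : N\NP
        [5,7] PP\(N\NP)   <
          [5,6] "no" : PP
          [6,7] "heard" : (PP\(N\NP))\PP
    [7,8] "that" : S\N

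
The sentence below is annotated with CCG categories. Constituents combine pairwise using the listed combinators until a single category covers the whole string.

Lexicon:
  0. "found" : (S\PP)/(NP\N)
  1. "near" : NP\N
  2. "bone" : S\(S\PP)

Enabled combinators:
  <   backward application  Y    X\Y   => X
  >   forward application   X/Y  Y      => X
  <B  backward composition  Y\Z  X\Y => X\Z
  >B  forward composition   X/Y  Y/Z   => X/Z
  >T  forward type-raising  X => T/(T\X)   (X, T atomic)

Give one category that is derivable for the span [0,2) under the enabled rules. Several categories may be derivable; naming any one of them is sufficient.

S\PP

[0,3] S   <
  [0,2] S\PP   >
    [0,1] "found" : (S\PP)/(NP\N)
    [1,2] "near" : NP\N
  [2,3] "bone" : S\(S\PP)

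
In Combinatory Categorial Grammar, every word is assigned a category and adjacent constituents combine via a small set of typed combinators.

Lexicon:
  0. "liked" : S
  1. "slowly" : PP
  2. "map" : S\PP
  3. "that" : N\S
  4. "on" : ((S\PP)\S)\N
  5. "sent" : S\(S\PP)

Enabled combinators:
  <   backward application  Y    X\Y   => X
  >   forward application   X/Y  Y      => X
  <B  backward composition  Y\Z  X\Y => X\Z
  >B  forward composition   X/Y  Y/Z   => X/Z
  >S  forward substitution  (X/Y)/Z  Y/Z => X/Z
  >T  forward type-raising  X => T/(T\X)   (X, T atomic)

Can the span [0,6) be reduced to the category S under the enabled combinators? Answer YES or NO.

YES

[0,6] S   <
  [0,5] S\PP   <
    [0,1] "liked" : S
    [1,5] (S\PP)\S   <
      [1,4] N   <
        [1,2] "slowly" : PP
        [2,4] N\PP   <B
          [2,3] "map" : S\PP
          [3,4] "that" : N\S
      [4,5] "on" : ((S\PP)\S)\N
  [5,6] "sent" : S\(S\PP)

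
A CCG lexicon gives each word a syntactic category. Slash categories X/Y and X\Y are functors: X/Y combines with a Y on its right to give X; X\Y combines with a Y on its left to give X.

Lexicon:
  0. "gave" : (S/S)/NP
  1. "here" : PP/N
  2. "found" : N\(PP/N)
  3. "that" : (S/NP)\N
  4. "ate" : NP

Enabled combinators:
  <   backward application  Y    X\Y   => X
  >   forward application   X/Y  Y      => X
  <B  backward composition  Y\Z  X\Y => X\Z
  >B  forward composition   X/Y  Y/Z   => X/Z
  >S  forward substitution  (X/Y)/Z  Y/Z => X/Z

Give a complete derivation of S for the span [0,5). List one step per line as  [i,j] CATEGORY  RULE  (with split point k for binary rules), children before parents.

[0,5] S   >
  [0,4] S/NP   >S
    [0,1] "gave" : (S/S)/NP
    [1,4] S/NP   <
      [1,3] N   <
        [1,2] "here" : PP/N
        [2,3] "found" : N\(PP/N)
      [3,4] "that" : (S/NP)\N
  [4,5] "ate" : NP

[0,1] (S/S)/NP  lex  "gave"
[1,2] PP/N  lex  "here"
[2,3] N\(PP/N)  lex  "found"
[1,3] N  <  k=2
[3,4] (S/NP)\N  lex  "that"
[1,4] S/NP  <  k=3
[0,4] S/NP  >S  k=1
[4,5] NP  lex  "ate"
[0,5] S  >  k=4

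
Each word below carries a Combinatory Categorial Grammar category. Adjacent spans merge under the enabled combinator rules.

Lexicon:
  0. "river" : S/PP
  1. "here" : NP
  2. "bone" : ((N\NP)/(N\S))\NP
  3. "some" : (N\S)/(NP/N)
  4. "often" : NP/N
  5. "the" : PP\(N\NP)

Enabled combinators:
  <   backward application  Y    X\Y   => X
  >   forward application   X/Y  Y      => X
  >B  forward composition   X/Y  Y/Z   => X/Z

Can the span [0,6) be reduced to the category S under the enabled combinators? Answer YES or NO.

[0,6] S   >
  [0,1] "river" : S/PP
  [1,6] PP   <
    [1,5] N\NP   >
      [1,3] (N\NP)/(N\S)   <
        [1,2] "here" : NP
        [2,3] "bone" : ((N\NP)/(N\S))\NP
      [3,5] N\S   >
        [3,4] "some" : (N\S)/(NP/N)
        [4,5] "often" : NP/N
    [5,6] "the" : PP\(N\NP)

YES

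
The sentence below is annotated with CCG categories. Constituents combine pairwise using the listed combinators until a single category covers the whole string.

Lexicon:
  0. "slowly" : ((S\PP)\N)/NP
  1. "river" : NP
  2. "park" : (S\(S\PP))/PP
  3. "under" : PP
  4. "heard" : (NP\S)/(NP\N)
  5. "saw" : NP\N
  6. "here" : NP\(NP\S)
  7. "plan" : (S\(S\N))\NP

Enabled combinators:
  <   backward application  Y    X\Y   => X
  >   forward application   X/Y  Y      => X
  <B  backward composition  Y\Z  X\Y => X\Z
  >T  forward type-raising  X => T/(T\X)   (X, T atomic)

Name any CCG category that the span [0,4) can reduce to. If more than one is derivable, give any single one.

S\N

[0,8] S   <
  [0,4] S\N   <B
    [0,2] (S\PP)\N   >
      [0,1] "slowly" : ((S\PP)\N)/NP
      [1,2] "river" : NP
    [2,4] S\(S\PP)   >
      [2,3] "park" : (S\(S\PP))/PP
      [3,4] "under" : PP
  [4,8] S\(S\N)   <
    [4,7] NP   <
      [4,6] NP\S   >
        [4,5] "heard" : (NP\S)/(NP\N)
        [5,6] "saw" : NP\N
      [6,7] "here" : NP\(NP\S)
    [7,8] "plan" : (S\(S\N))\NP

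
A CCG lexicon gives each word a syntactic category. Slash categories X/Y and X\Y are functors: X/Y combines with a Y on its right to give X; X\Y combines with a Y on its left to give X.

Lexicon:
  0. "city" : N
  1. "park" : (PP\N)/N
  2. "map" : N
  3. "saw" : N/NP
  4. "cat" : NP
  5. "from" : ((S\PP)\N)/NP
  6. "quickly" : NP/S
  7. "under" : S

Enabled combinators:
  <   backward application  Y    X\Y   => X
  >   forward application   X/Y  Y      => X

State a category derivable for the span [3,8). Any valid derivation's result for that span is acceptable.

[0,8] S   <
  [0,3] PP   <
    [0,1] "city" : N
    [1,3] PP\N   >
      [1,2] "park" : (PP\N)/N
      [2,3] "map" : N
  [3,8] S\PP   <
    [3,5] N   >
      [3,4] "saw" : N/NP
      [4,5] "cat" : NP
    [5,8] (S\PP)\N   >
      [5,6] "from" : ((S\PP)\N)/NP
      [6,8] NP   >
        [6,7] "quickly" : NP/S
        [7,8] "under" : S

S\PP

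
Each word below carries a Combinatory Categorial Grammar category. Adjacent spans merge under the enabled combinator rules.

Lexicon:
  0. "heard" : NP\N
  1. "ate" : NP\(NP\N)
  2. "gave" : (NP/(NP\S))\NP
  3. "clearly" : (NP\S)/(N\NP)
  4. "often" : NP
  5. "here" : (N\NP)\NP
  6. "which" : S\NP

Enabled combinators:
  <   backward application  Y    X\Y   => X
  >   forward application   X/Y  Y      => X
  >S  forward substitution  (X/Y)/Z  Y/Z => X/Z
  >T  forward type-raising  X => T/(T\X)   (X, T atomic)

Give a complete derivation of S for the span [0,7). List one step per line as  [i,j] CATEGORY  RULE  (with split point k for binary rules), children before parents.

[0,1] NP\N  lex  "heard"
[1,2] NP\(NP\N)  lex  "ate"
[0,2] NP  <  k=1
[2,3] (NP/(NP\S))\NP  lex  "gave"
[0,3] NP/(NP\S)  <  k=2
[3,4] (NP\S)/(N\NP)  lex  "clearly"
[4,5] NP  lex  "often"
[5,6] (N\NP)\NP  lex  "here"
[4,6] N\NP  <  k=5
[3,6] NP\S  >  k=4
[0,6] NP  >  k=3
[6,7] S\NP  lex  "which"
[0,7] S  <  k=6

[0,7] S   <
  [0,6] NP   >
    [0,3] NP/(NP\S)   <
      [0,2] NP   <
        [0,1] "heard" : NP\N
        [1,2] "ate" : NP\(NP\N)
      [2,3] "gave" : (NP/(NP\S))\NP
    [3,6] NP\S   >
      [3,4] "clearly" : (NP\S)/(N\NP)
      [4,6] N\NP   <
        [4,5] "often" : NP
        [5,6] "here" : (N\NP)\NP
  [6,7] "which" : S\NP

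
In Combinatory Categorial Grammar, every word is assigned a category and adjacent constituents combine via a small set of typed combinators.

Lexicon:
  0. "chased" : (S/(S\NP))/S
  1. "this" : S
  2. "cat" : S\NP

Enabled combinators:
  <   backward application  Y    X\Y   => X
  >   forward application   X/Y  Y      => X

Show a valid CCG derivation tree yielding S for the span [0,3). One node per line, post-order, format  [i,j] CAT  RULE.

[0,1] (S/(S\NP))/S  lex  "chased"
[1,2] S  lex  "this"
[0,2] S/(S\NP)  >  k=1
[2,3] S\NP  lex  "cat"
[0,3] S  >  k=2

[0,3] S   >
  [0,2] S/(S\NP)   >
    [0,1] "chased" : (S/(S\NP))/S
    [1,2] "this" : S
  [2,3] "cat" : S\NP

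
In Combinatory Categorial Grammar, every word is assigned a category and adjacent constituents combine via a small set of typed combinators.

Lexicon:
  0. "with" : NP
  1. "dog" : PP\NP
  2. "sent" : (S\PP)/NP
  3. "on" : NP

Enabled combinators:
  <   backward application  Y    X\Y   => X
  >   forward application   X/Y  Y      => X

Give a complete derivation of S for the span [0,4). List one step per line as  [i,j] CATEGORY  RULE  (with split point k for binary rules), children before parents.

[0,1] NP  lex  "with"
[1,2] PP\NP  lex  "dog"
[0,2] PP  <  k=1
[2,3] (S\PP)/NP  lex  "sent"
[3,4] NP  lex  "on"
[2,4] S\PP  >  k=3
[0,4] S  <  k=2

[0,4] S   <
  [0,2] PP   <
    [0,1] "with" : NP
    [1,2] "dog" : PP\NP
  [2,4] S\PP   >
    [2,3] "sent" : (S\PP)/NP
    [3,4] "on" : NP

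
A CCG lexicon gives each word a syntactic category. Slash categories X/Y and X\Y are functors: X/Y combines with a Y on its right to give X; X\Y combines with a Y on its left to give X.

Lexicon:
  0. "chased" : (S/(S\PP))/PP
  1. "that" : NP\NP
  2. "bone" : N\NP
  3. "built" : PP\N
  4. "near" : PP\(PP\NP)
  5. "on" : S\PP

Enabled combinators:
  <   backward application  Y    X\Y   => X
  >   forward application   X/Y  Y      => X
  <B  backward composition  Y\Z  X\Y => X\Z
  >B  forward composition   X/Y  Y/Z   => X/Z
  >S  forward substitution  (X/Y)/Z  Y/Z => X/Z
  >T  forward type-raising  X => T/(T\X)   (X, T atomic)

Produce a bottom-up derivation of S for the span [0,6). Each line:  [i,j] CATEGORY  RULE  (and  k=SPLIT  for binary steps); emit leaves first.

[0,1] (S/(S\PP))/PP  lex  "chased"
[1,2] NP\NP  lex  "that"
[2,3] N\NP  lex  "bone"
[3,4] PP\N  lex  "built"
[2,4] PP\NP  <B  k=3
[1,4] PP\NP  <B  k=2
[4,5] PP\(PP\NP)  lex  "near"
[1,5] PP  <  k=4
[0,5] S/(S\PP)  >  k=1
[5,6] S\PP  lex  "on"
[0,6] S  >  k=5

[0,6] S   >
  [0,5] S/(S\PP)   >
    [0,1] "chased" : (S/(S\PP))/PP
    [1,5] PP   <
      [1,4] PP\NP   <B
        [1,2] "that" : NP\NP
        [2,4] PP\NP   <B
          [2,3] "bone" : N\NP
          [3,4] "built" : PP\N
      [4,5] "near" : PP\(PP\NP)
  [5,6] "on" : S\PP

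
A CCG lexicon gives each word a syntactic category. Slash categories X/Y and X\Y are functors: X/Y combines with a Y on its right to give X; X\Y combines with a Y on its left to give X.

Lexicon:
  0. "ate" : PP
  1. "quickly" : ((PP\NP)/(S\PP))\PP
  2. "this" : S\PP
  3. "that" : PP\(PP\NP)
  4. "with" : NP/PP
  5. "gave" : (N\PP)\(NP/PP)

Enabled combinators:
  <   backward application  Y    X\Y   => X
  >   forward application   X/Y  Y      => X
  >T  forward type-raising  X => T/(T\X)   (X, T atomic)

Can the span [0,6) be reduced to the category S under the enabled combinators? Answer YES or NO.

NO

PP ((PP\NP)/(S\PP))\PP S\PP PP\(PP\NP) NP/PP (N\PP)\(NP/PP)
CKY chart[0,6] = {N, N/(N\N), NP/(NP\N), PP/(PP\N), S/(S\N)}; S ∉ chart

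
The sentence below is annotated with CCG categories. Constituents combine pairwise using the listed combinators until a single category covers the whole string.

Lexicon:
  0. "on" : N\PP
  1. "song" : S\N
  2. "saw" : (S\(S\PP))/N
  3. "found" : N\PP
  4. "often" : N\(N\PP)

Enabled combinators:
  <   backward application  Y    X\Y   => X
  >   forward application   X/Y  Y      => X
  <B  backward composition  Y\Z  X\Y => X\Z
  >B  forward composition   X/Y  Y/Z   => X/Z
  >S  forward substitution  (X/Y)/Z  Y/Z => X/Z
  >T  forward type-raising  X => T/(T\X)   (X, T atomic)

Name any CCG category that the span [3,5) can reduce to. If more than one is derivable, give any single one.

N

[0,5] S   <
  [0,2] S\PP   <B
    [0,1] "on" : N\PP
    [1,2] "song" : S\N
  [2,5] S\(S\PP)   >
    [2,3] "saw" : (S\(S\PP))/N
    [3,5] N   <
      [3,4] "found" : N\PP
      [4,5] "often" : N\(N\PP)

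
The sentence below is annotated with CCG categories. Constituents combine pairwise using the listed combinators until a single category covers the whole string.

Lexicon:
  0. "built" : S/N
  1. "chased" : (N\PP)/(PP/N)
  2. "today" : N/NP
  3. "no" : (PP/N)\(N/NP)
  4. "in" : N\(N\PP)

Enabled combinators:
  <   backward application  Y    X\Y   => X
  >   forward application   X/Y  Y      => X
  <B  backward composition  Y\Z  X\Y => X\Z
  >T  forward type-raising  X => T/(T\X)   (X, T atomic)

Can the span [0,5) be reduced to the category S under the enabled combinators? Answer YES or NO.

YES

[0,5] S   >
  [0,1] "built" : S/N
  [1,5] N   <
    [1,4] N\PP   >
      [1,2] "chased" : (N\PP)/(PP/N)
      [2,4] PP/N   <
        [2,3] "today" : N/NP
        [3,4] "no" : (PP/N)\(N/NP)
    [4,5] "in" : N\(N\PP)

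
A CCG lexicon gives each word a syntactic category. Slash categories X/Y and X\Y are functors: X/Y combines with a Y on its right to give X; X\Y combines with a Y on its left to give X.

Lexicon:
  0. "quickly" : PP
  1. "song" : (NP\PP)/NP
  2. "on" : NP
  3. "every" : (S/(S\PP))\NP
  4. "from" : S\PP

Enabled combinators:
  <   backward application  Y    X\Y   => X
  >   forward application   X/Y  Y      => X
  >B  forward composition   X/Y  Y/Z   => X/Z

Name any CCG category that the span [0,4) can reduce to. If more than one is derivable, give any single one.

[0,5] S   >
  [0,4] S/(S\PP)   <
    [0,3] NP   <
      [0,1] "quickly" : PP
      [1,3] NP\PP   >
        [1,2] "song" : (NP\PP)/NP
        [2,3] "on" : NP
    [3,4] "every" : (S/(S\PP))\NP
  [4,5] "from" : S\PP

S/(S\PP)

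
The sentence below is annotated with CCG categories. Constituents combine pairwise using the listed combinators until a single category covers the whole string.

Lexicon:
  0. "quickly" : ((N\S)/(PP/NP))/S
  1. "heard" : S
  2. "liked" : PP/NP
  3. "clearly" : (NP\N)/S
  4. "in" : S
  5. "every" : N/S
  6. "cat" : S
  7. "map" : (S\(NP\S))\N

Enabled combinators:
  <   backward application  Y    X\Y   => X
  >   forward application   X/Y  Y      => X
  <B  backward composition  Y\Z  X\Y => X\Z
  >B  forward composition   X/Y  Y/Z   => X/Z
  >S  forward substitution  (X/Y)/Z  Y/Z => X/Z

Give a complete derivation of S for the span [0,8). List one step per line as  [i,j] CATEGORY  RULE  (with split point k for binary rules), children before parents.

[0,8] S   <
  [0,5] NP\S   <B
    [0,3] N\S   >
      [0,2] (N\S)/(PP/NP)   >
        [0,1] "quickly" : ((N\S)/(PP/NP))/S
        [1,2] "heard" : S
      [2,3] "liked" : PP/NP
    [3,5] NP\N   >
      [3,4] "clearly" : (NP\N)/S
      [4,5] "in" : S
  [5,8] S\(NP\S)   <
    [5,7] N   >
      [5,6] "every" : N/S
      [6,7] "cat" : S
    [7,8] "map" : (S\(NP\S))\N

[0,1] ((N\S)/(PP/NP))/S  lex  "quickly"
[1,2] S  lex  "heard"
[0,2] (N\S)/(PP/NP)  >  k=1
[2,3] PP/NP  lex  "liked"
[0,3] N\S  >  k=2
[3,4] (NP\N)/S  lex  "clearly"
[4,5] S  lex  "in"
[3,5] NP\N  >  k=4
[0,5] NP\S  <B  k=3
[5,6] N/S  lex  "every"
[6,7] S  lex  "cat"
[5,7] N  >  k=6
[7,8] (S\(NP\S))\N  lex  "map"
[5,8] S\(NP\S)  <  k=7
[0,8] S  <  k=5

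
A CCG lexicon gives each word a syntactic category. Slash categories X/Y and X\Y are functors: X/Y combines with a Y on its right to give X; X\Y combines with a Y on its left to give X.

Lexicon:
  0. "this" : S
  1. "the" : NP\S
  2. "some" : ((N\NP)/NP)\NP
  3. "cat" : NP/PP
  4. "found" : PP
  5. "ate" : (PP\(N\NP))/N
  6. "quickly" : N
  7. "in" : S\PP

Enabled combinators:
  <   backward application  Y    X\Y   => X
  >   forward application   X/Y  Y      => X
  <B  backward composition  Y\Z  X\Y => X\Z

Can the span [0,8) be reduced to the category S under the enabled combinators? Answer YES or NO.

YES

[0,8] S   <
  [0,7] PP   <
    [0,5] N\NP   >
      [0,3] (N\NP)/NP   <
        [0,2] NP   <
          [0,1] "this" : S
          [1,2] "the" : NP\S
        [2,3] "some" : ((N\NP)/NP)\NP
      [3,5] NP   >
        [3,4] "cat" : NP/PP
        [4,5] "found" : PP
    [5,7] PP\(N\NP)   >
      [5,6] "ate" : (PP\(N\NP))/N
      [6,7] "quickly" : N
  [7,8] "in" : S\PP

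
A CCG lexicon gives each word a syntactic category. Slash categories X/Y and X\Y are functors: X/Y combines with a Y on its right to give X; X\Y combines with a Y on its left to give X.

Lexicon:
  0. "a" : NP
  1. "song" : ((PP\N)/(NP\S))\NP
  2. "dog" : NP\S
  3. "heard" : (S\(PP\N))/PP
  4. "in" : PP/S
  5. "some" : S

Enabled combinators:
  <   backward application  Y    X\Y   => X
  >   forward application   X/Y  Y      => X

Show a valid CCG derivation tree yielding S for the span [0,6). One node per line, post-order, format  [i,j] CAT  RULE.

[0,6] S   <
  [0,3] PP\N   >
    [0,2] (PP\N)/(NP\S)   <
      [0,1] "a" : NP
      [1,2] "song" : ((PP\N)/(NP\S))\NP
    [2,3] "dog" : NP\S
  [3,6] S\(PP\N)   >
    [3,4] "heard" : (S\(PP\N))/PP
    [4,6] PP   >
      [4,5] "in" : PP/S
      [5,6] "some" : S

[0,1] NP  lex  "a"
[1,2] ((PP\N)/(NP\S))\NP  lex  "song"
[0,2] (PP\N)/(NP\S)  <  k=1
[2,3] NP\S  lex  "dog"
[0,3] PP\N  >  k=2
[3,4] (S\(PP\N))/PP  lex  "heard"
[4,5] PP/S  lex  "in"
[5,6] S  lex  "some"
[4,6] PP  >  k=5
[3,6] S\(PP\N)  >  k=4
[0,6] S  <  k=3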